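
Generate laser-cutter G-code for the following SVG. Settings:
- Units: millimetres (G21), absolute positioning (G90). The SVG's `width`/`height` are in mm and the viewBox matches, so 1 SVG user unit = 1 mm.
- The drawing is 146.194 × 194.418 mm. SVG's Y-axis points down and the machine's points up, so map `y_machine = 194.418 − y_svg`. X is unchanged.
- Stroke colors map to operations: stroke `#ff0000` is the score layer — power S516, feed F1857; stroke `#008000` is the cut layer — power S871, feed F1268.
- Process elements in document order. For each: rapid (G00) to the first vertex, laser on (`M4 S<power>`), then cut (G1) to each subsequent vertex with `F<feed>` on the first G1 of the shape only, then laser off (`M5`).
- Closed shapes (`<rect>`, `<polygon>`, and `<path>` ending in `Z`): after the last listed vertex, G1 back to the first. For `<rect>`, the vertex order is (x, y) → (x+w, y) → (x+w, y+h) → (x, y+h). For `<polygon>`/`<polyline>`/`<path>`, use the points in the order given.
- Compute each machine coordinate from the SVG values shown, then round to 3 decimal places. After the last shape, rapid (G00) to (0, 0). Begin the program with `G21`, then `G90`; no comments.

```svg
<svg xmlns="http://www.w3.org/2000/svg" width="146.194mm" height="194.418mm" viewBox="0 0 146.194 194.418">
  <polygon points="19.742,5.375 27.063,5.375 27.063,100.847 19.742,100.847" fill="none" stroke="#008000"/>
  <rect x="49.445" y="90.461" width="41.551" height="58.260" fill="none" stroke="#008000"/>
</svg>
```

1 u = 1 mm; y_m = 194.418 − y.

[1] `<polygon>` rectangle, #008000→cut S871 F1268: (19.742,189.043) → (27.063,189.043) → (27.063,93.571) → (19.742,93.571) → (19.742,189.043) (closed)

[2] `<rect>` rectangle, #008000→cut S871 F1268: (49.445,103.957) → (90.996,103.957) → (90.996,45.697) → (49.445,45.697) → (49.445,103.957) (closed)

G21
G90
G00 X19.742 Y189.043
M4 S871
G1 X27.063 Y189.043 F1268
G1 X27.063 Y93.571
G1 X19.742 Y93.571
G1 X19.742 Y189.043
M5
G00 X49.445 Y103.957
M4 S871
G1 X90.996 Y103.957 F1268
G1 X90.996 Y45.697
G1 X49.445 Y45.697
G1 X49.445 Y103.957
M5
G00 X0.000 Y0.000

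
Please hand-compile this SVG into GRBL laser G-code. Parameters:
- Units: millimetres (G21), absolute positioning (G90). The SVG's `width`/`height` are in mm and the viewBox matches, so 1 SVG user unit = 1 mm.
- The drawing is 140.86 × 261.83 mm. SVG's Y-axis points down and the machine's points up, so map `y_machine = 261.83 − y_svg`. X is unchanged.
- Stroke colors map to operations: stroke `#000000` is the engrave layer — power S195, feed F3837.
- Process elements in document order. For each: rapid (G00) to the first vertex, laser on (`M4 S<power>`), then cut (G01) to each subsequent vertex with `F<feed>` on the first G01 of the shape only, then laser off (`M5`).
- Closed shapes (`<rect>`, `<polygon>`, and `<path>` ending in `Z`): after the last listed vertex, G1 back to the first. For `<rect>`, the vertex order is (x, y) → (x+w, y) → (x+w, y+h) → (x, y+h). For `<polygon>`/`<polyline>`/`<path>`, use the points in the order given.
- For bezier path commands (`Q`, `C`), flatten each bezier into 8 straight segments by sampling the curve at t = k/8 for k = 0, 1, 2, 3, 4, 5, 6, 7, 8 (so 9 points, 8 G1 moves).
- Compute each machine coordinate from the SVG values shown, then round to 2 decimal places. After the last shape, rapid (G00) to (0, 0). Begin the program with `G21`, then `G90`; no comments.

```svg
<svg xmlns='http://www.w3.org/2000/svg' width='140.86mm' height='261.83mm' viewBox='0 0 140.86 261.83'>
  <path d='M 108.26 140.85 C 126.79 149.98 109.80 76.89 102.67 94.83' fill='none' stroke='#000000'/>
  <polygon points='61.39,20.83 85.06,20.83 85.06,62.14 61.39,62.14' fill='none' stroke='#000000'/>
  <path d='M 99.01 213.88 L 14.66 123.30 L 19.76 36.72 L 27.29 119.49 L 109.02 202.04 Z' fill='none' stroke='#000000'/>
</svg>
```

G21
G90
G00 X108.26 Y120.98
M4 S195
G01 X113.63 Y121.07 F3837
G01 X116.21 Y126.84
G01 X116.51 Y136.26
G01 X115.09 Y147.29
G01 X112.46 Y157.92
G01 X109.16 Y166.09
G01 X105.72 Y169.80
G01 X102.67 Y167.00
M5
G00 X61.39 Y241.00
M4 S195
G01 X85.06 Y241.00 F3837
G01 X85.06 Y199.69
G01 X61.39 Y199.69
G01 X61.39 Y241.00
M5
G00 X99.01 Y47.95
M4 S195
G01 X14.66 Y138.53 F3837
G01 X19.76 Y225.11
G01 X27.29 Y142.34
G01 X109.02 Y59.79
G01 X99.01 Y47.95
M5
G00 X0.00 Y0.00

1 u = 1 mm; y_m = 261.83 − y.

[1] `<path>` cubic bezier, #000000→engrave S195 F3837: (108.26,120.98) → (113.63,121.07) → (116.21,126.84) → (116.51,136.26) → (115.09,147.29) → (112.46,157.92) → (109.16,166.09) → (105.72,169.80) → (102.67,167.00)

[2] `<polygon>` rectangle, #000000→engrave S195 F3837: (61.39,241.00) → (85.06,241.00) → (85.06,199.69) → (61.39,199.69) → (61.39,241.00) (closed)

[3] `<path>` closed polygon, #000000→engrave S195 F3837: (99.01,47.95) → (14.66,138.53) → (19.76,225.11) → (27.29,142.34) → (109.02,59.79) → (99.01,47.95) (closed)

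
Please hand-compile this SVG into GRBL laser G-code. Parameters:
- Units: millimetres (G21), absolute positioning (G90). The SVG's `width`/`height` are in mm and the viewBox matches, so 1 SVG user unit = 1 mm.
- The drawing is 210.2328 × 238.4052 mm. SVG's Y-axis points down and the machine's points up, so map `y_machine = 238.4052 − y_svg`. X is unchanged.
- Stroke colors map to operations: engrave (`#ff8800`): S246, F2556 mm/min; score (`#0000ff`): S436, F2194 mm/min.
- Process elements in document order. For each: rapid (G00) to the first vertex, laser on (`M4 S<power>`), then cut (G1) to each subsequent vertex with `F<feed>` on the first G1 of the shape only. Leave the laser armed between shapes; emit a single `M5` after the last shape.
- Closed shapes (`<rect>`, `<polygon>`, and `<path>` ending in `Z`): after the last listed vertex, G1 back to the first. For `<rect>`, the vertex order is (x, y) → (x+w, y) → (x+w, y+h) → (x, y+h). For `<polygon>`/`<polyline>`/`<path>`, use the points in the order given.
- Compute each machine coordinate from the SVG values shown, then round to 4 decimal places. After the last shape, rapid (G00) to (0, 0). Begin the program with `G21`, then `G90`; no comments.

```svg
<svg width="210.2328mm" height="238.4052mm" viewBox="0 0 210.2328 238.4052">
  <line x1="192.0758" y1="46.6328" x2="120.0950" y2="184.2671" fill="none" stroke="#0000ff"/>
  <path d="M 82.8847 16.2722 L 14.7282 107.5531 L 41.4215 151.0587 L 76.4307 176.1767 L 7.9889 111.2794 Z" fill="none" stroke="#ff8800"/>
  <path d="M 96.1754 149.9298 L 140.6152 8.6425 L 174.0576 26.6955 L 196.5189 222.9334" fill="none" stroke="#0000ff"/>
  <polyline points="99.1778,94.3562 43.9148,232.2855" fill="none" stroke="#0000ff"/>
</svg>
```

G21
G90
G00 X192.0758 Y191.7724
M4 S436
G1 X120.0950 Y54.1381 F2194
G00 X82.8847 Y222.1330
M4 S246
G1 X14.7282 Y130.8521 F2556
G1 X41.4215 Y87.3465
G1 X76.4307 Y62.2285
G1 X7.9889 Y127.1258
G1 X82.8847 Y222.1330
G00 X96.1754 Y88.4754
M4 S436
G1 X140.6152 Y229.7627 F2194
G1 X174.0576 Y211.7097
G1 X196.5189 Y15.4718
G00 X99.1778 Y144.0490
M4 S436
G1 X43.9148 Y6.1197 F2194
M5
G00 X0.0000 Y0.0000

1 u = 1 mm; y_m = 238.4052 − y.

[1] `<line>` line segment, #0000ff→score S436 F2194: (192.0758,191.7724) → (120.0950,54.1381)

[2] `<path>` closed polygon, #ff8800→engrave S246 F2556: (82.8847,222.1330) → (14.7282,130.8521) → (41.4215,87.3465) → (76.4307,62.2285) → (7.9889,127.1258) → (82.8847,222.1330) (closed)

[3] `<path>` open polyline, #0000ff→score S436 F2194: (96.1754,88.4754) → (140.6152,229.7627) → (174.0576,211.7097) → (196.5189,15.4718)

[4] `<polyline>` line segment, #0000ff→score S436 F2194: (99.1778,144.0490) → (43.9148,6.1197)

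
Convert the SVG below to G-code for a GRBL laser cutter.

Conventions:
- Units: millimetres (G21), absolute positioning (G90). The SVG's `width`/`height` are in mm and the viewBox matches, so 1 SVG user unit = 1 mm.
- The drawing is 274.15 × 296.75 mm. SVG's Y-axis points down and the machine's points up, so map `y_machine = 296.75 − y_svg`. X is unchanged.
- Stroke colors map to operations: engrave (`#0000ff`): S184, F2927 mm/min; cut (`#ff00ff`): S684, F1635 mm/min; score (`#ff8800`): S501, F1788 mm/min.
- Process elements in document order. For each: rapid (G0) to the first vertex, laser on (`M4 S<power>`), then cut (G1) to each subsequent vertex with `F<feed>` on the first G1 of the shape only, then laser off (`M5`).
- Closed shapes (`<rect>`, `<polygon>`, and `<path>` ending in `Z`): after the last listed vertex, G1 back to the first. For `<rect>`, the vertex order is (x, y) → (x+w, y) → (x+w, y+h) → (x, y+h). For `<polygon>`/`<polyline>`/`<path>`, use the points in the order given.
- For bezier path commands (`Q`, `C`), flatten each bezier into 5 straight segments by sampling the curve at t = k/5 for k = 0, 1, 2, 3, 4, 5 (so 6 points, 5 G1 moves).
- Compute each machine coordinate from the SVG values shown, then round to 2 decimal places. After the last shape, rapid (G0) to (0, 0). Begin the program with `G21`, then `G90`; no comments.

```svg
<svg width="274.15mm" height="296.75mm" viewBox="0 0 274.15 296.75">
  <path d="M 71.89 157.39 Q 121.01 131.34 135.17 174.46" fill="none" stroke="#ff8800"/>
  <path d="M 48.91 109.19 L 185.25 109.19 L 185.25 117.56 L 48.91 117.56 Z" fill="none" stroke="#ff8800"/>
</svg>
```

1 u = 1 mm; y_m = 296.75 − y.

[1] `<path>` quadratic bezier, #ff8800→score S501 F1788: (71.89,139.36) → (90.14,147.01) → (105.59,149.13) → (118.25,145.72) → (128.11,136.77) → (135.17,122.29)

[2] `<path>` rectangle, #ff8800→score S501 F1788: (48.91,187.56) → (185.25,187.56) → (185.25,179.19) → (48.91,179.19) → (48.91,187.56) (closed)

G21
G90
G0 X71.89 Y139.36
M4 S501
G1 X90.14 Y147.01 F1788
G1 X105.59 Y149.13
G1 X118.25 Y145.72
G1 X128.11 Y136.77
G1 X135.17 Y122.29
M5
G0 X48.91 Y187.56
M4 S501
G1 X185.25 Y187.56 F1788
G1 X185.25 Y179.19
G1 X48.91 Y179.19
G1 X48.91 Y187.56
M5
G0 X0.00 Y0.00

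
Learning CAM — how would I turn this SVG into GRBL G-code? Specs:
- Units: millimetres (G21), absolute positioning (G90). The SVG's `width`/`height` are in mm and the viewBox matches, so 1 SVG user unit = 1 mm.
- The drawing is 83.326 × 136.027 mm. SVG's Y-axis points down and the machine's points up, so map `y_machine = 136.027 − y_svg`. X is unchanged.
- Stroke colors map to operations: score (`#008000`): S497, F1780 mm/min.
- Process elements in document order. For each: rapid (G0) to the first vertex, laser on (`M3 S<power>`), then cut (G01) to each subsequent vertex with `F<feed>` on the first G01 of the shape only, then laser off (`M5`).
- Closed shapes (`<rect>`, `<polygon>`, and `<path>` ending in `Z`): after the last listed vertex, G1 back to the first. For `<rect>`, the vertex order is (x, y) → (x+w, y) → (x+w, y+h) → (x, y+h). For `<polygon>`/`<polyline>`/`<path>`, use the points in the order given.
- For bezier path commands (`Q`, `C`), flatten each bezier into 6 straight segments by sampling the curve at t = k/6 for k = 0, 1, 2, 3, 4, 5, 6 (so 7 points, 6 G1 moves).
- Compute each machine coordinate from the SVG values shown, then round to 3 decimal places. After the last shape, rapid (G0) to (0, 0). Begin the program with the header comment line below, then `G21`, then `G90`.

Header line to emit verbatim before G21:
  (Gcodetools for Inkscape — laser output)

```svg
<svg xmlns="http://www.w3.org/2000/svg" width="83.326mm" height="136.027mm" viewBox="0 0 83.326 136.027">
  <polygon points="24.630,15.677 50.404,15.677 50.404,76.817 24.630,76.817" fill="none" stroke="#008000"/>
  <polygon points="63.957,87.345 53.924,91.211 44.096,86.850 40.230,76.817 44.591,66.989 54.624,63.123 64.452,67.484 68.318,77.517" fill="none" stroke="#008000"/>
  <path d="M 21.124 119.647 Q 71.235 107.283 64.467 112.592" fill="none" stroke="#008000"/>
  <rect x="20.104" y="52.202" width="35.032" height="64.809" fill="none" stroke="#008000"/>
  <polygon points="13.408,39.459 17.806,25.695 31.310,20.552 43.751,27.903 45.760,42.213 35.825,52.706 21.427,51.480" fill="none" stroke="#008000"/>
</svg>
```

(Gcodetools for Inkscape — laser output)
G21
G90
G0 X24.630 Y120.350
M3 S497
G01 X50.404 Y120.350 F1780
G01 X50.404 Y59.210
G01 X24.630 Y59.210
G01 X24.630 Y120.350
M5
G0 X63.957 Y48.682
M3 S497
G01 X53.924 Y44.816 F1780
G01 X44.096 Y49.177
G01 X40.230 Y59.210
G01 X44.591 Y69.038
G01 X54.624 Y72.904
G01 X64.452 Y68.543
G01 X68.318 Y58.510
G01 X63.957 Y48.682
M5
G0 X21.124 Y16.380
M3 S497
G01 X36.248 Y20.010 F1780
G01 X48.211 Y22.659
G01 X57.015 Y24.326
G01 X62.659 Y25.011
G01 X65.143 Y24.714
G01 X64.467 Y23.435
M5
G0 X20.104 Y83.825
M3 S497
G01 X55.136 Y83.825 F1780
G01 X55.136 Y19.016
G01 X20.104 Y19.016
G01 X20.104 Y83.825
M5
G0 X13.408 Y96.568
M3 S497
G01 X17.806 Y110.332 F1780
G01 X31.310 Y115.475
G01 X43.751 Y108.124
G01 X45.760 Y93.814
G01 X35.825 Y83.321
G01 X21.427 Y84.547
G01 X13.408 Y96.568
M5
G0 X0.000 Y0.000

1 u = 1 mm; y_m = 136.027 − y.

[1] `<polygon>` rectangle, #008000→score S497 F1780: (24.630,120.350) → (50.404,120.350) → (50.404,59.210) → (24.630,59.210) → (24.630,120.350) (closed)

[2] `<polygon>` regular polygon, #008000→score S497 F1780: (63.957,48.682) → (53.924,44.816) → (44.096,49.177) → (40.230,59.210) → (44.591,69.038) → (54.624,72.904) → (64.452,68.543) → (68.318,58.510) → (63.957,48.682) (closed)

[3] `<path>` quadratic bezier, #008000→score S497 F1780: (21.124,16.380) → (36.248,20.010) → (48.211,22.659) → (57.015,24.326) → (62.659,25.011) → (65.143,24.714) → (64.467,23.435)

[4] `<rect>` rectangle, #008000→score S497 F1780: (20.104,83.825) → (55.136,83.825) → (55.136,19.016) → (20.104,19.016) → (20.104,83.825) (closed)

[5] `<polygon>` regular polygon, #008000→score S497 F1780: (13.408,96.568) → (17.806,110.332) → (31.310,115.475) → (43.751,108.124) → (45.760,93.814) → (35.825,83.321) → (21.427,84.547) → (13.408,96.568) (closed)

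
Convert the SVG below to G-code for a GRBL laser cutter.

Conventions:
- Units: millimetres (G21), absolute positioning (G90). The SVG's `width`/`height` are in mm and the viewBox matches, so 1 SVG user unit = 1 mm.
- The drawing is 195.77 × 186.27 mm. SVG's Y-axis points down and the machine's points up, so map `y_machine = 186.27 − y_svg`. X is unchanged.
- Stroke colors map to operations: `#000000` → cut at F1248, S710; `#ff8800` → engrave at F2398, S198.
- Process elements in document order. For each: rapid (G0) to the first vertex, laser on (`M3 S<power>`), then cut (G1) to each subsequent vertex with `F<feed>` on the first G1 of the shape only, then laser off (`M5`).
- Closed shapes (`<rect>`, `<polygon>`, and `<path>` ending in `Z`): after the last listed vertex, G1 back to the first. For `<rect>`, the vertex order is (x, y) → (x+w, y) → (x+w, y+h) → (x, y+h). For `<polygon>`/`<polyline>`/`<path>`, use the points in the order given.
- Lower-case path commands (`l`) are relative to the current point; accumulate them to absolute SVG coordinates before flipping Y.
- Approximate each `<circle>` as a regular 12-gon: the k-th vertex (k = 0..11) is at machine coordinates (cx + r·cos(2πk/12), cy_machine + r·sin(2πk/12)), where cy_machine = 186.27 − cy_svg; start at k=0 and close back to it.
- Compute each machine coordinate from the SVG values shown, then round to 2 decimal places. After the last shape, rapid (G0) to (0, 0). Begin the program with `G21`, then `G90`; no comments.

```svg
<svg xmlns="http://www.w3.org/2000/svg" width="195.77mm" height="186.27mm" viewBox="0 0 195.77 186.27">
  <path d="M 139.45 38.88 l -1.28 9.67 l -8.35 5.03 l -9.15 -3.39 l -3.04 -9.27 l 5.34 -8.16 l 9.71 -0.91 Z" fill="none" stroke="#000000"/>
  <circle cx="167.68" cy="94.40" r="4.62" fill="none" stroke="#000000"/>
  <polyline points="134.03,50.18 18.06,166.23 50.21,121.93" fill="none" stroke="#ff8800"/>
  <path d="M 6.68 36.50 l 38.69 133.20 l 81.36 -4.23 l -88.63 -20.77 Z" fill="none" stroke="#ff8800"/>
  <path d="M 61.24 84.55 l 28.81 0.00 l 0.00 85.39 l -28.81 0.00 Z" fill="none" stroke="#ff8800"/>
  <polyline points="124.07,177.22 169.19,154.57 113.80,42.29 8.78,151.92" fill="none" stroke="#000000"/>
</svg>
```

G21
G90
G0 X139.45 Y147.39
M3 S710
G1 X138.17 Y137.72 F1248
G1 X129.82 Y132.69
G1 X120.67 Y136.08
G1 X117.63 Y145.35
G1 X122.97 Y153.51
G1 X132.68 Y154.42
G1 X139.45 Y147.39
M5
G0 X172.30 Y91.87
M3 S710
G1 X171.68 Y94.18 F1248
G1 X169.99 Y95.87
G1 X167.68 Y96.49
G1 X165.37 Y95.87
G1 X163.68 Y94.18
G1 X163.06 Y91.87
G1 X163.68 Y89.56
G1 X165.37 Y87.87
G1 X167.68 Y87.25
G1 X169.99 Y87.87
G1 X171.68 Y89.56
G1 X172.30 Y91.87
M5
G0 X134.03 Y136.09
M3 S198
G1 X18.06 Y20.04 F2398
G1 X50.21 Y64.34
M5
G0 X6.68 Y149.77
M3 S198
G1 X45.37 Y16.57 F2398
G1 X126.73 Y20.80
G1 X38.10 Y41.57
G1 X6.68 Y149.77
M5
G0 X61.24 Y101.72
M3 S198
G1 X90.05 Y101.72 F2398
G1 X90.05 Y16.33
G1 X61.24 Y16.33
G1 X61.24 Y101.72
M5
G0 X124.07 Y9.05
M3 S710
G1 X169.19 Y31.70 F1248
G1 X113.80 Y143.98
G1 X8.78 Y34.35
M5
G0 X0.00 Y0.00

viewBox `0 0 195.77 186.27` with mm width/height → 1 unit = 1 mm. Flip: y_m = 186.27 − y_svg.

**Shape 1** — `<path>` regular polygon, stroke `#000000` → cut (S710, F1248). Machine vertices: (139.45,147.39) → (138.17,137.72) → (129.82,132.69) → (120.67,136.08) → (117.63,145.35) → (122.97,153.51) → (132.68,154.42) → (139.45,147.39). Closed: final G1 returns to the first vertex.

**Shape 2** — `<circle>` circle, stroke `#000000` → cut (S710, F1248). Machine vertices: (172.30,91.87) → (171.68,94.18) → (169.99,95.87) → (167.68,96.49) → (165.37,95.87) → (163.68,94.18) → (163.06,91.87) → (163.68,89.56) → (165.37,87.87) → (167.68,87.25) → (169.99,87.87) → (171.68,89.56) → (172.30,91.87). Closed: final G1 returns to the first vertex.

**Shape 3** — `<polyline>` open polyline, stroke `#ff8800` → engrave (S198, F2398). Machine vertices: (134.03,136.09) → (18.06,20.04) → (50.21,64.34). Open path.

**Shape 4** — `<path>` closed polygon, stroke `#ff8800` → engrave (S198, F2398). Machine vertices: (6.68,149.77) → (45.37,16.57) → (126.73,20.80) → (38.10,41.57) → (6.68,149.77). Closed: final G1 returns to the first vertex.

**Shape 5** — `<path>` rectangle, stroke `#ff8800` → engrave (S198, F2398). Machine vertices: (61.24,101.72) → (90.05,101.72) → (90.05,16.33) → (61.24,16.33) → (61.24,101.72). Closed: final G1 returns to the first vertex.

**Shape 6** — `<polyline>` open polyline, stroke `#000000` → cut (S710, F1248). Machine vertices: (124.07,9.05) → (169.19,31.70) → (113.80,143.98) → (8.78,34.35). Open path.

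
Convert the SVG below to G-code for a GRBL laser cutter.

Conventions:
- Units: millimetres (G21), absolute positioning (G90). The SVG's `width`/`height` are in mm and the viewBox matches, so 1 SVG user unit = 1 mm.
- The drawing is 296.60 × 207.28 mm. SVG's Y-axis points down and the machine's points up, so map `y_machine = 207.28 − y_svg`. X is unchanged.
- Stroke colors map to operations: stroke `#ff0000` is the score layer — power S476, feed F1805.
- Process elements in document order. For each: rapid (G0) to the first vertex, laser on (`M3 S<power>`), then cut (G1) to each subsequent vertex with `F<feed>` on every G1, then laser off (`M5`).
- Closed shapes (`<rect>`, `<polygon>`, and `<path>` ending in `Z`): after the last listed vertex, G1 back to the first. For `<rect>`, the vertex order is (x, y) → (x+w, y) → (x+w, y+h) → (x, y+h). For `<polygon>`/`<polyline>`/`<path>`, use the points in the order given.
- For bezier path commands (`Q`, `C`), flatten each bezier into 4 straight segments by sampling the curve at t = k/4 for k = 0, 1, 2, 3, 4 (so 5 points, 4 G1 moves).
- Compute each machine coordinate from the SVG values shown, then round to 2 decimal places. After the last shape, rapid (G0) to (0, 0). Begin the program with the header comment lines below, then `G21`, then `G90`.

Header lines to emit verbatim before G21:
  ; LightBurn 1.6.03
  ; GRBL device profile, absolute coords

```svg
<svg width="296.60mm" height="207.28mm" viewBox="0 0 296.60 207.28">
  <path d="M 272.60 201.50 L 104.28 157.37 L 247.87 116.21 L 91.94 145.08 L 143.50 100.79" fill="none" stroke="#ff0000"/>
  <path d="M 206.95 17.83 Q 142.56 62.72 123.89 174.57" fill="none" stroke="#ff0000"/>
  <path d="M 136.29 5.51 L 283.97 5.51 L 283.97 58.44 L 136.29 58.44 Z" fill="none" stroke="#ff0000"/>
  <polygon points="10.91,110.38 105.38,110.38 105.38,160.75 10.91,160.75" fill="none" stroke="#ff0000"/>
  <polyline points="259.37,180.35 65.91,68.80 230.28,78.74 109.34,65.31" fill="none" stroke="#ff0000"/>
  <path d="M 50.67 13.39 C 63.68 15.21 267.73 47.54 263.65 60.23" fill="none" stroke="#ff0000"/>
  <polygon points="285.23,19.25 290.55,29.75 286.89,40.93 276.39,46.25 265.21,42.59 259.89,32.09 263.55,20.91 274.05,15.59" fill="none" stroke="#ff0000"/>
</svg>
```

1 u = 1 mm; y_m = 207.28 − y.

[1] `<path>` open polyline, #ff0000→score S476 F1805: (272.60,5.78) → (104.28,49.91) → (247.87,91.07) → (91.94,62.20) → (143.50,106.49)

[2] `<path>` quadratic bezier, #ff0000→score S476 F1805: (206.95,189.45) → (177.61,162.82) → (153.99,127.82) → (136.08,84.45) → (123.89,32.71)

[3] `<path>` rectangle, #ff0000→score S476 F1805: (136.29,201.77) → (283.97,201.77) → (283.97,148.84) → (136.29,148.84) → (136.29,201.77) (closed)

[4] `<polygon>` rectangle, #ff0000→score S476 F1805: (10.91,96.90) → (105.38,96.90) → (105.38,46.53) → (10.91,46.53) → (10.91,96.90) (closed)

[5] `<polyline>` open polyline, #ff0000→score S476 F1805: (259.37,26.93) → (65.91,138.48) → (230.28,128.54) → (109.34,141.97)

[6] `<path>` cubic bezier, #ff0000→score S476 F1805: (50.67,193.89) → (90.01,187.59) → (163.57,174.55) → (233.92,159.47) → (263.65,147.05)

[7] `<polygon>` regular polygon, #ff0000→score S476 F1805: (285.23,188.03) → (290.55,177.53) → (286.89,166.35) → (276.39,161.03) → (265.21,164.69) → (259.89,175.19) → (263.55,186.37) → (274.05,191.69) → (285.23,188.03) (closed)

; LightBurn 1.6.03
; GRBL device profile, absolute coords
G21
G90
G0 X272.60 Y5.78
M3 S476
G1 X104.28 Y49.91 F1805
G1 X247.87 Y91.07 F1805
G1 X91.94 Y62.20 F1805
G1 X143.50 Y106.49 F1805
M5
G0 X206.95 Y189.45
M3 S476
G1 X177.61 Y162.82 F1805
G1 X153.99 Y127.82 F1805
G1 X136.08 Y84.45 F1805
G1 X123.89 Y32.71 F1805
M5
G0 X136.29 Y201.77
M3 S476
G1 X283.97 Y201.77 F1805
G1 X283.97 Y148.84 F1805
G1 X136.29 Y148.84 F1805
G1 X136.29 Y201.77 F1805
M5
G0 X10.91 Y96.90
M3 S476
G1 X105.38 Y96.90 F1805
G1 X105.38 Y46.53 F1805
G1 X10.91 Y46.53 F1805
G1 X10.91 Y96.90 F1805
M5
G0 X259.37 Y26.93
M3 S476
G1 X65.91 Y138.48 F1805
G1 X230.28 Y128.54 F1805
G1 X109.34 Y141.97 F1805
M5
G0 X50.67 Y193.89
M3 S476
G1 X90.01 Y187.59 F1805
G1 X163.57 Y174.55 F1805
G1 X233.92 Y159.47 F1805
G1 X263.65 Y147.05 F1805
M5
G0 X285.23 Y188.03
M3 S476
G1 X290.55 Y177.53 F1805
G1 X286.89 Y166.35 F1805
G1 X276.39 Y161.03 F1805
G1 X265.21 Y164.69 F1805
G1 X259.89 Y175.19 F1805
G1 X263.55 Y186.37 F1805
G1 X274.05 Y191.69 F1805
G1 X285.23 Y188.03 F1805
M5
G0 X0.00 Y0.00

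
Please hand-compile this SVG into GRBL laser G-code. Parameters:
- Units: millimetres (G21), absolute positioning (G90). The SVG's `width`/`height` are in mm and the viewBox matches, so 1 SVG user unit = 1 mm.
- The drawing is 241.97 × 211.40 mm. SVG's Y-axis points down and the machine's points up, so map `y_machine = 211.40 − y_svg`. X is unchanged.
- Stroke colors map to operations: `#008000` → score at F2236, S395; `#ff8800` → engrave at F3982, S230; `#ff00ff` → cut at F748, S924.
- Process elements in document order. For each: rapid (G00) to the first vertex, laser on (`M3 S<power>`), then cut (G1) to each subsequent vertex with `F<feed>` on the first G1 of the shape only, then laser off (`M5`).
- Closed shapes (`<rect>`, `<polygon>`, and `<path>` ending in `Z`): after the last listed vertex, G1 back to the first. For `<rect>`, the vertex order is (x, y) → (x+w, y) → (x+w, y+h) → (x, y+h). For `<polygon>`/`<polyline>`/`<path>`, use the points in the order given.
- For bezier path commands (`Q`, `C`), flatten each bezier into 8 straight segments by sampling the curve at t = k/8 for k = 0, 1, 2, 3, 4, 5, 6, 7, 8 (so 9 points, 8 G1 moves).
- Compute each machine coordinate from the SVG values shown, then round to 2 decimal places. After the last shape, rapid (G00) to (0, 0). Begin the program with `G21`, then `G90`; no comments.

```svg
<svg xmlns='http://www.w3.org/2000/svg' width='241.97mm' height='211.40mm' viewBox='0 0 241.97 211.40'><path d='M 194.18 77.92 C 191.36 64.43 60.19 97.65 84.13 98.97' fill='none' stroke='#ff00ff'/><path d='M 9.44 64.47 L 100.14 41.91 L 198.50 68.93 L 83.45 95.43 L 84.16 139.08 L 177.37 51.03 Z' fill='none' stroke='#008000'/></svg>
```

G21
G90
G00 X194.18 Y133.48
M3 S924
G1 X187.66 Y136.50 F748
G1 X172.43 Y136.07
G1 X151.81 Y133.10
G1 X129.12 Y128.51
G1 X107.69 Y123.23
G1 X90.83 Y118.17
G1 X81.87 Y114.27
G1 X84.13 Y112.43
M5
G00 X9.44 Y146.93
M3 S395
G1 X100.14 Y169.49 F2236
G1 X198.50 Y142.47
G1 X83.45 Y115.97
G1 X84.16 Y72.32
G1 X177.37 Y160.37
G1 X9.44 Y146.93
M5
G00 X0.00 Y0.00

1 u = 1 mm; y_m = 211.40 − y.

[1] `<path>` cubic bezier, #ff00ff→cut S924 F748: (194.18,133.48) → (187.66,136.50) → (172.43,136.07) → (151.81,133.10) → (129.12,128.51) → (107.69,123.23) → (90.83,118.17) → (81.87,114.27) → (84.13,112.43)

[2] `<path>` closed polygon, #008000→score S395 F2236: (9.44,146.93) → (100.14,169.49) → (198.50,142.47) → (83.45,115.97) → (84.16,72.32) → (177.37,160.37) → (9.44,146.93) (closed)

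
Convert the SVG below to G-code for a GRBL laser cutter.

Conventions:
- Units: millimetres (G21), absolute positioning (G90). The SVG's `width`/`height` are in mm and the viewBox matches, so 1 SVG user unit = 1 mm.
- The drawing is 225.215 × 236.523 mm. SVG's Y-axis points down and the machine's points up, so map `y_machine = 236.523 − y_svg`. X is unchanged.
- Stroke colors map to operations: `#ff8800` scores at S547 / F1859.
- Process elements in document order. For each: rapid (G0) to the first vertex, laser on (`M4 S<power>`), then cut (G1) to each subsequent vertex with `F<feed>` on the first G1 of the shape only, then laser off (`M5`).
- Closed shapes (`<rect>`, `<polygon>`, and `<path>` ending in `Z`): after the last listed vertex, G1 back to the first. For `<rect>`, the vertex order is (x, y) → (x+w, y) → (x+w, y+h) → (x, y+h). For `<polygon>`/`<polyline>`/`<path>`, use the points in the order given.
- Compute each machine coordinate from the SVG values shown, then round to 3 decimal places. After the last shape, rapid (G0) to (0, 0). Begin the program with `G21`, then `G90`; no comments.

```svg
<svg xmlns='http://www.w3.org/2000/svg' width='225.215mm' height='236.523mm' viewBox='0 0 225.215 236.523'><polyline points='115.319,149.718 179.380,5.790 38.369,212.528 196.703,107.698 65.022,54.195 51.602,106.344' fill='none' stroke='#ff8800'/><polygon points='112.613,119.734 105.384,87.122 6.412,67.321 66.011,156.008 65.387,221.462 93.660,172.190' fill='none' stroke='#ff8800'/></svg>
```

viewBox `0 0 225.215 236.523` with mm width/height → 1 unit = 1 mm. Flip: y_m = 236.523 − y_svg.

**Shape 1** — `<polyline>` open polyline, stroke `#ff8800` → score (S547, F1859). Machine vertices: (115.319,86.805) → (179.380,230.733) → (38.369,23.995) → (196.703,128.825) → (65.022,182.328) → (51.602,130.179). Open path.

**Shape 2** — `<polygon>` closed polygon, stroke `#ff8800` → score (S547, F1859). Machine vertices: (112.613,116.789) → (105.384,149.401) → (6.412,169.202) → (66.011,80.515) → (65.387,15.061) → (93.660,64.333) → (112.613,116.789). Closed: final G1 returns to the first vertex.

G21
G90
G0 X115.319 Y86.805
M4 S547
G1 X179.380 Y230.733 F1859
G1 X38.369 Y23.995
G1 X196.703 Y128.825
G1 X65.022 Y182.328
G1 X51.602 Y130.179
M5
G0 X112.613 Y116.789
M4 S547
G1 X105.384 Y149.401 F1859
G1 X6.412 Y169.202
G1 X66.011 Y80.515
G1 X65.387 Y15.061
G1 X93.660 Y64.333
G1 X112.613 Y116.789
M5
G0 X0.000 Y0.000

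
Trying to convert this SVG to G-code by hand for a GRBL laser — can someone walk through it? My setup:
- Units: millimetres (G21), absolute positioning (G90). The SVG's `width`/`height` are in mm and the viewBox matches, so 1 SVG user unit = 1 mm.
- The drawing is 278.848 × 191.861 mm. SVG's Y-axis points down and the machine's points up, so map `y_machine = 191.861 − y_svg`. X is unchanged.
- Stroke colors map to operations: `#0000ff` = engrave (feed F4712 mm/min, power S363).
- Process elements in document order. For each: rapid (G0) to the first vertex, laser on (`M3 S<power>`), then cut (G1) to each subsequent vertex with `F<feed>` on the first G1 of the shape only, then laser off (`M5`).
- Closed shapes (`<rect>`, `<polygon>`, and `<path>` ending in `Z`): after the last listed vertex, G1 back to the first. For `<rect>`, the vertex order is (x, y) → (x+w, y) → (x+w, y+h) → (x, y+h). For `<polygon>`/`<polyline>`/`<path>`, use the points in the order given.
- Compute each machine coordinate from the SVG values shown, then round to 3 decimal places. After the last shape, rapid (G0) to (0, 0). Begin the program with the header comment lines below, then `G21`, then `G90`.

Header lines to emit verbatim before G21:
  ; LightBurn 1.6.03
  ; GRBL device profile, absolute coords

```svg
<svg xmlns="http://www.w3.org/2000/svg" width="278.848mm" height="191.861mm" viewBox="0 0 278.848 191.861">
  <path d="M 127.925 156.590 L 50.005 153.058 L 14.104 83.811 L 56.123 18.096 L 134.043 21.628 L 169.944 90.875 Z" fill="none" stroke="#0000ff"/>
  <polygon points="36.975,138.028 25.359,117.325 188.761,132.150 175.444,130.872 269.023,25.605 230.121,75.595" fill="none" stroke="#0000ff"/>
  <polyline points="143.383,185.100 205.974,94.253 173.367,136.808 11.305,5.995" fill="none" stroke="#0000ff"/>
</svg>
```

; LightBurn 1.6.03
; GRBL device profile, absolute coords
G21
G90
G0 X127.925 Y35.271
M3 S363
G1 X50.005 Y38.803 F4712
G1 X14.104 Y108.050
G1 X56.123 Y173.765
G1 X134.043 Y170.233
G1 X169.944 Y100.986
G1 X127.925 Y35.271
M5
G0 X36.975 Y53.833
M3 S363
G1 X25.359 Y74.536 F4712
G1 X188.761 Y59.711
G1 X175.444 Y60.989
G1 X269.023 Y166.256
G1 X230.121 Y116.266
G1 X36.975 Y53.833
M5
G0 X143.383 Y6.761
M3 S363
G1 X205.974 Y97.608 F4712
G1 X173.367 Y55.053
G1 X11.305 Y185.866
M5
G0 X0.000 Y0.000

viewBox `0 0 278.848 191.861` with mm width/height → 1 unit = 1 mm. Flip: y_m = 191.861 − y_svg.

**Shape 1** — `<path>` regular polygon, stroke `#0000ff` → engrave (S363, F4712). Machine vertices: (127.925,35.271) → (50.005,38.803) → (14.104,108.050) → (56.123,173.765) → (134.043,170.233) → (169.944,100.986) → (127.925,35.271). Closed: final G1 returns to the first vertex.

**Shape 2** — `<polygon>` closed polygon, stroke `#0000ff` → engrave (S363, F4712). Machine vertices: (36.975,53.833) → (25.359,74.536) → (188.761,59.711) → (175.444,60.989) → (269.023,166.256) → (230.121,116.266) → (36.975,53.833). Closed: final G1 returns to the first vertex.

**Shape 3** — `<polyline>` open polyline, stroke `#0000ff` → engrave (S363, F4712). Machine vertices: (143.383,6.761) → (205.974,97.608) → (173.367,55.053) → (11.305,185.866). Open path.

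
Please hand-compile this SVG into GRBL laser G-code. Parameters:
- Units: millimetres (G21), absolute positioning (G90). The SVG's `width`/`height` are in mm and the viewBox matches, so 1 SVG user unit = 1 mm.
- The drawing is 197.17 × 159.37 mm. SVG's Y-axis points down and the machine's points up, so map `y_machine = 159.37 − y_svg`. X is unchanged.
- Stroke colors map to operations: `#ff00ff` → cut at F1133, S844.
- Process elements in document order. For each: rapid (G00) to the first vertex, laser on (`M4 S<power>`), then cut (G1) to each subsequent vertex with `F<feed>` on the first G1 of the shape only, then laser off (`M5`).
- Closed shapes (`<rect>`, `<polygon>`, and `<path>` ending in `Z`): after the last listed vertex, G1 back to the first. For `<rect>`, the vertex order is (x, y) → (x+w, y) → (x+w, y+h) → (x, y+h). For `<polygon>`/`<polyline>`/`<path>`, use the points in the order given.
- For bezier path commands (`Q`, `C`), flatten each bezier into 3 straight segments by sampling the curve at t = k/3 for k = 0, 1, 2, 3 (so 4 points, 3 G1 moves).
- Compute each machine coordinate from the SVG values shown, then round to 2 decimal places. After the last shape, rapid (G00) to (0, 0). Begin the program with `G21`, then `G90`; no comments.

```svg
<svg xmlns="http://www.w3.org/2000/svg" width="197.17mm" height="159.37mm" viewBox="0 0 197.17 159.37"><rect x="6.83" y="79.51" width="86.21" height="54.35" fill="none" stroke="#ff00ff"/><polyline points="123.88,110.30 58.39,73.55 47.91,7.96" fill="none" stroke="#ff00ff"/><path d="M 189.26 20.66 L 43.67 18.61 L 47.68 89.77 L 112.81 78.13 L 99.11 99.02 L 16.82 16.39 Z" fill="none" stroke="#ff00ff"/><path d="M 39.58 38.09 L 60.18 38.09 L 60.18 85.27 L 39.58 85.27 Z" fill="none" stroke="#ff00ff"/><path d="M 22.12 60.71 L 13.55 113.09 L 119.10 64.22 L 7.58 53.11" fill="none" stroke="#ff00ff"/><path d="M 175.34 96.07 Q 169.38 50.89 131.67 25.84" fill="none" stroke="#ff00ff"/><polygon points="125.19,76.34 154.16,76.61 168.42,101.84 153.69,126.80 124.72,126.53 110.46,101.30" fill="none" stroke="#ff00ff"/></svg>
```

1 u = 1 mm; y_m = 159.37 − y.

[1] `<rect>` rectangle, #ff00ff→cut S844 F1133: (6.83,79.86) → (93.04,79.86) → (93.04,25.51) → (6.83,25.51) → (6.83,79.86) (closed)

[2] `<polyline>` open polyline, #ff00ff→cut S844 F1133: (123.88,49.07) → (58.39,85.82) → (47.91,151.41)

[3] `<path>` closed polygon, #ff00ff→cut S844 F1133: (189.26,138.71) → (43.67,140.76) → (47.68,69.60) → (112.81,81.24) → (99.11,60.35) → (16.82,142.98) → (189.26,138.71) (closed)

[4] `<path>` rectangle, #ff00ff→cut S844 F1133: (39.58,121.28) → (60.18,121.28) → (60.18,74.10) → (39.58,74.10) → (39.58,121.28) (closed)

[5] `<path>` open polyline, #ff00ff→cut S844 F1133: (22.12,98.66) → (13.55,46.28) → (119.10,95.15) → (7.58,106.26)

[6] `<path>` quadratic bezier, #ff00ff→cut S844 F1133: (175.34,63.30) → (167.84,91.18) → (153.28,114.59) → (131.67,133.53)

[7] `<polygon>` regular polygon, #ff00ff→cut S844 F1133: (125.19,83.03) → (154.16,82.76) → (168.42,57.53) → (153.69,32.57) → (124.72,32.84) → (110.46,58.07) → (125.19,83.03) (closed)

G21
G90
G00 X6.83 Y79.86
M4 S844
G1 X93.04 Y79.86 F1133
G1 X93.04 Y25.51
G1 X6.83 Y25.51
G1 X6.83 Y79.86
M5
G00 X123.88 Y49.07
M4 S844
G1 X58.39 Y85.82 F1133
G1 X47.91 Y151.41
M5
G00 X189.26 Y138.71
M4 S844
G1 X43.67 Y140.76 F1133
G1 X47.68 Y69.60
G1 X112.81 Y81.24
G1 X99.11 Y60.35
G1 X16.82 Y142.98
G1 X189.26 Y138.71
M5
G00 X39.58 Y121.28
M4 S844
G1 X60.18 Y121.28 F1133
G1 X60.18 Y74.10
G1 X39.58 Y74.10
G1 X39.58 Y121.28
M5
G00 X22.12 Y98.66
M4 S844
G1 X13.55 Y46.28 F1133
G1 X119.10 Y95.15
G1 X7.58 Y106.26
M5
G00 X175.34 Y63.30
M4 S844
G1 X167.84 Y91.18 F1133
G1 X153.28 Y114.59
G1 X131.67 Y133.53
M5
G00 X125.19 Y83.03
M4 S844
G1 X154.16 Y82.76 F1133
G1 X168.42 Y57.53
G1 X153.69 Y32.57
G1 X124.72 Y32.84
G1 X110.46 Y58.07
G1 X125.19 Y83.03
M5
G00 X0.00 Y0.00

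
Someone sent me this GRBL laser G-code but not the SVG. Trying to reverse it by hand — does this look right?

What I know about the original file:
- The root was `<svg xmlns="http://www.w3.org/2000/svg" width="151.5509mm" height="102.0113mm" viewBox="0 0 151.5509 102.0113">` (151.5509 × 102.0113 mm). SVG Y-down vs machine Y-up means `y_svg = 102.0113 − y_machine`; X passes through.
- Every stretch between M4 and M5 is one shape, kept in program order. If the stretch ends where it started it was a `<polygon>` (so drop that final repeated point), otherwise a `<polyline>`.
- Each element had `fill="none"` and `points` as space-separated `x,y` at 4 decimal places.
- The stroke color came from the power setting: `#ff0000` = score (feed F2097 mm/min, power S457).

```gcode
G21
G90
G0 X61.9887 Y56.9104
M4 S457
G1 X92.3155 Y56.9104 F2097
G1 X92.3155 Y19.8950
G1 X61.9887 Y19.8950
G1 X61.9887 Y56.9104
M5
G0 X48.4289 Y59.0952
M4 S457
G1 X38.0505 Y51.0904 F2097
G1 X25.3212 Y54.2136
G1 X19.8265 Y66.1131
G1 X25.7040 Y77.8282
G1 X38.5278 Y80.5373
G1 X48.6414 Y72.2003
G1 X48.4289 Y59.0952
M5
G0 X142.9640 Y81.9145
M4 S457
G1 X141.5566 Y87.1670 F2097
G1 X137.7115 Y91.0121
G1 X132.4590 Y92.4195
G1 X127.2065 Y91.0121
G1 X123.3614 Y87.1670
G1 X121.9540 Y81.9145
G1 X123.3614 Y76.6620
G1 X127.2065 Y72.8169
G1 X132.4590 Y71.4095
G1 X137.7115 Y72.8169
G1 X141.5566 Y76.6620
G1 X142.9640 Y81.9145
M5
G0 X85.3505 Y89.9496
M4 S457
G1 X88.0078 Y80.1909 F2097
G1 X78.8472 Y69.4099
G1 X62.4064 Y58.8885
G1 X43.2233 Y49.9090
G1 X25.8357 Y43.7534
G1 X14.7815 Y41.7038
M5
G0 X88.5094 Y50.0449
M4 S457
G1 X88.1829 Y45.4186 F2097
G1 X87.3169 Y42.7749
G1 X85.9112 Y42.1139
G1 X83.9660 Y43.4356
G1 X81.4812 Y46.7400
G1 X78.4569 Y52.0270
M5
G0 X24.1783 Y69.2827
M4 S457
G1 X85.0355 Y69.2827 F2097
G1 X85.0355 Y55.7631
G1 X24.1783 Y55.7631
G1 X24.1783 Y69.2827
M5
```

Each laser-on run becomes one SVG element. Flip Y back into SVG space with y_svg = 102.0113 − y_machine. Every run uses S457, so all elements get stroke `#ff0000` (score).

Run 1: The run returns to its start, so emit a `<polygon>` with points (Y-flipped): 61.9887,45.1009 92.3155,45.1009 92.3155,82.1163 61.9887,82.1163.

Run 2: The run returns to its start, so emit a `<polygon>` with points (Y-flipped): 48.4289,42.9161 38.0505,50.9209 25.3212,47.7977 19.8265,35.8982 25.7040,24.1831 38.5278,21.4740 48.6414,29.8110.

Run 3: The run returns to its start, so emit a `<polygon>` with points (Y-flipped): 142.9640,20.0968 141.5566,14.8443 137.7115,10.9992 132.4590,9.5918 127.2065,10.9992 123.3614,14.8443 121.9540,20.0968 123.3614,25.3493 127.2065,29.1944 132.4590,30.6018 137.7115,29.1944 141.5566,25.3493.

Run 4: The run is open, so emit a `<polyline>` with points (Y-flipped): 85.3505,12.0617 88.0078,21.8204 78.8472,32.6014 62.4064,43.1228 43.2233,52.1023 25.8357,58.2579 14.7815,60.3075.

Run 5: The run is open, so emit a `<polyline>` with points (Y-flipped): 88.5094,51.9664 88.1829,56.5927 87.3169,59.2364 85.9112,59.8974 83.9660,58.5757 81.4812,55.2713 78.4569,49.9843.

Run 6: The run returns to its start, so emit a `<polygon>` with points (Y-flipped): 24.1783,32.7286 85.0355,32.7286 85.0355,46.2482 24.1783,46.2482.

<svg xmlns="http://www.w3.org/2000/svg" width="151.5509mm" height="102.0113mm" viewBox="0 0 151.5509 102.0113">
  <polygon points="61.9887,45.1009 92.3155,45.1009 92.3155,82.1163 61.9887,82.1163" fill="none" stroke="#ff0000"/>
  <polygon points="48.4289,42.9161 38.0505,50.9209 25.3212,47.7977 19.8265,35.8982 25.7040,24.1831 38.5278,21.4740 48.6414,29.8110" fill="none" stroke="#ff0000"/>
  <polygon points="142.9640,20.0968 141.5566,14.8443 137.7115,10.9992 132.4590,9.5918 127.2065,10.9992 123.3614,14.8443 121.9540,20.0968 123.3614,25.3493 127.2065,29.1944 132.4590,30.6018 137.7115,29.1944 141.5566,25.3493" fill="none" stroke="#ff0000"/>
  <polyline points="85.3505,12.0617 88.0078,21.8204 78.8472,32.6014 62.4064,43.1228 43.2233,52.1023 25.8357,58.2579 14.7815,60.3075" fill="none" stroke="#ff0000"/>
  <polyline points="88.5094,51.9664 88.1829,56.5927 87.3169,59.2364 85.9112,59.8974 83.9660,58.5757 81.4812,55.2713 78.4569,49.9843" fill="none" stroke="#ff0000"/>
  <polygon points="24.1783,32.7286 85.0355,32.7286 85.0355,46.2482 24.1783,46.2482" fill="none" stroke="#ff0000"/>
</svg>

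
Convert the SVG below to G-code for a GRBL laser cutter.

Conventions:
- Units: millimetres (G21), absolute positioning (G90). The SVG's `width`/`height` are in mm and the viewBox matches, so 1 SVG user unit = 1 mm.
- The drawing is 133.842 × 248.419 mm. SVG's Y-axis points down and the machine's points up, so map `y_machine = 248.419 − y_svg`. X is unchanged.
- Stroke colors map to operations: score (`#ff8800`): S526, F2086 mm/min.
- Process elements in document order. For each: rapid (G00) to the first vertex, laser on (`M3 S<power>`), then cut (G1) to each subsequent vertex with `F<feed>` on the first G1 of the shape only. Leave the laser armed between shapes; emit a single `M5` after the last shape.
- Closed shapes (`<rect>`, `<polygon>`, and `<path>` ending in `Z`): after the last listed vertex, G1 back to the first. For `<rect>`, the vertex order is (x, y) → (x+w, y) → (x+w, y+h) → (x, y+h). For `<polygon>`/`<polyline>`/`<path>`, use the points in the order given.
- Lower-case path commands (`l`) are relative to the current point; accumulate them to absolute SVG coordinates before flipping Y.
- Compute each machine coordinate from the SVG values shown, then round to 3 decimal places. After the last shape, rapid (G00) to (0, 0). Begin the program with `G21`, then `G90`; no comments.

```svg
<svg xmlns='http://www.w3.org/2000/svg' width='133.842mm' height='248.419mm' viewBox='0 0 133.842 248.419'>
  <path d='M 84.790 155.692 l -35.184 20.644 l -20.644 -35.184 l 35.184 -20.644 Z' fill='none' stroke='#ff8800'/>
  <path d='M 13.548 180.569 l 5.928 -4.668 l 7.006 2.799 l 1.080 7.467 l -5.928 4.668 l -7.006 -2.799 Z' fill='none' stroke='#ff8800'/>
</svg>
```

G21
G90
G00 X84.790 Y92.727
M3 S526
G1 X49.606 Y72.083 F2086
G1 X28.962 Y107.267
G1 X64.146 Y127.911
G1 X84.790 Y92.727
G00 X13.548 Y67.850
M3 S526
G1 X19.476 Y72.518 F2086
G1 X26.482 Y69.719
G1 X27.562 Y62.252
G1 X21.634 Y57.584
G1 X14.628 Y60.383
G1 X13.548 Y67.850
M5
G00 X0.000 Y0.000

1 u = 1 mm; y_m = 248.419 − y.

[1] `<path>` regular polygon, #ff8800→score S526 F2086: (84.790,92.727) → (49.606,72.083) → (28.962,107.267) → (64.146,127.911) → (84.790,92.727) (closed)

[2] `<path>` regular polygon, #ff8800→score S526 F2086: (13.548,67.850) → (19.476,72.518) → (26.482,69.719) → (27.562,62.252) → (21.634,57.584) → (14.628,60.383) → (13.548,67.850) (closed)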